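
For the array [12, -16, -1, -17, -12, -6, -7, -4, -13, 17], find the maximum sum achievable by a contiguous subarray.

Using Kadane's algorithm on [12, -16, -1, -17, -12, -6, -7, -4, -13, 17]:

Scanning through the array:
Position 1 (value -16): max_ending_here = -4, max_so_far = 12
Position 2 (value -1): max_ending_here = -1, max_so_far = 12
Position 3 (value -17): max_ending_here = -17, max_so_far = 12
Position 4 (value -12): max_ending_here = -12, max_so_far = 12
Position 5 (value -6): max_ending_here = -6, max_so_far = 12
Position 6 (value -7): max_ending_here = -7, max_so_far = 12
Position 7 (value -4): max_ending_here = -4, max_so_far = 12
Position 8 (value -13): max_ending_here = -13, max_so_far = 12
Position 9 (value 17): max_ending_here = 17, max_so_far = 17

Maximum subarray: [17]
Maximum sum: 17

The maximum subarray is [17] with sum 17. This subarray runs from index 9 to index 9.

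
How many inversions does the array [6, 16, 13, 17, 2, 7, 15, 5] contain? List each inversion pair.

Finding inversions in [6, 16, 13, 17, 2, 7, 15, 5]:

(0, 4): arr[0]=6 > arr[4]=2
(0, 7): arr[0]=6 > arr[7]=5
(1, 2): arr[1]=16 > arr[2]=13
(1, 4): arr[1]=16 > arr[4]=2
(1, 5): arr[1]=16 > arr[5]=7
(1, 6): arr[1]=16 > arr[6]=15
(1, 7): arr[1]=16 > arr[7]=5
(2, 4): arr[2]=13 > arr[4]=2
(2, 5): arr[2]=13 > arr[5]=7
(2, 7): arr[2]=13 > arr[7]=5
(3, 4): arr[3]=17 > arr[4]=2
(3, 5): arr[3]=17 > arr[5]=7
(3, 6): arr[3]=17 > arr[6]=15
(3, 7): arr[3]=17 > arr[7]=5
(5, 7): arr[5]=7 > arr[7]=5
(6, 7): arr[6]=15 > arr[7]=5

Total inversions: 16

The array has 16 inversion(s): (0,4), (0,7), (1,2), (1,4), (1,5), (1,6), (1,7), (2,4), (2,5), (2,7), (3,4), (3,5), (3,6), (3,7), (5,7), (6,7). Each pair (i,j) satisfies i < j and arr[i] > arr[j].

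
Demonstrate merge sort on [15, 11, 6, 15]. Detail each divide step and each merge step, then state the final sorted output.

Merge sort trace:

Split: [15, 11, 6, 15] -> [15, 11] and [6, 15]
  Split: [15, 11] -> [15] and [11]
  Merge: [15] + [11] -> [11, 15]
  Split: [6, 15] -> [6] and [15]
  Merge: [6] + [15] -> [6, 15]
Merge: [11, 15] + [6, 15] -> [6, 11, 15, 15]

Final sorted array: [6, 11, 15, 15]

The merge sort proceeds by recursively splitting the array and merging sorted halves.
After all merges, the sorted array is [6, 11, 15, 15].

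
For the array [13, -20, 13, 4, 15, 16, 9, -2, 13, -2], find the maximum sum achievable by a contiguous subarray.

Using Kadane's algorithm on [13, -20, 13, 4, 15, 16, 9, -2, 13, -2]:

Scanning through the array:
Position 1 (value -20): max_ending_here = -7, max_so_far = 13
Position 2 (value 13): max_ending_here = 13, max_so_far = 13
Position 3 (value 4): max_ending_here = 17, max_so_far = 17
Position 4 (value 15): max_ending_here = 32, max_so_far = 32
Position 5 (value 16): max_ending_here = 48, max_so_far = 48
Position 6 (value 9): max_ending_here = 57, max_so_far = 57
Position 7 (value -2): max_ending_here = 55, max_so_far = 57
Position 8 (value 13): max_ending_here = 68, max_so_far = 68
Position 9 (value -2): max_ending_here = 66, max_so_far = 68

Maximum subarray: [13, 4, 15, 16, 9, -2, 13]
Maximum sum: 68

The maximum subarray is [13, 4, 15, 16, 9, -2, 13] with sum 68. This subarray runs from index 2 to index 8.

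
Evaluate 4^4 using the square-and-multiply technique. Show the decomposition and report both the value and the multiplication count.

Computing 4^4 by squaring (build up from 4^1; each line after the first costs one multiplication):

4^1 = 4
4^2 = (4^1)^2 = 4^2 = 16
4^4 = (4^2)^2 = 16^2 = 256

Result: 256
Multiplications needed: 2 (2 lines after 4^1)

4^4 = 256. Using exponentiation by squaring, this requires 2 multiplications. The key idea: if the exponent is even, square the half-power; if odd, multiply by the base once.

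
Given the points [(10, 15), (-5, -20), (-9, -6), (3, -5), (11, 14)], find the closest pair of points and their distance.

Computing all pairwise distances among 5 points:

d((10, 15), (-5, -20)) = 38.0789
d((10, 15), (-9, -6)) = 28.3196
d((10, 15), (3, -5)) = 21.1896
d((10, 15), (11, 14)) = 1.4142 <-- minimum
d((-5, -20), (-9, -6)) = 14.5602
d((-5, -20), (3, -5)) = 17.0
d((-5, -20), (11, 14)) = 37.5766
d((-9, -6), (3, -5)) = 12.0416
d((-9, -6), (11, 14)) = 28.2843
d((3, -5), (11, 14)) = 20.6155

Closest pair: (10, 15) and (11, 14) with distance 1.4142

The closest pair is (10, 15) and (11, 14) with Euclidean distance 1.4142. For 5 points, brute-force pairwise comparison is shown above. For large n, the divide-and-conquer algorithm (sort by x, recurse on halves, check the dividing strip) achieves O(n log n).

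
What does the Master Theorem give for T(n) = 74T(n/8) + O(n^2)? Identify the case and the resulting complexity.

Master Theorem for T(n) = 74T(n/8) + O(n^2):

a = 74, b = 8, c = 2
log_b(a) = log_8(74) = 2.0698

Case 1: c = 2 < log_8(74) = 2.0698
T(n) = O(n^(log_8 74))

For T(n) = 74T(n/8) + O(n^2): log_8(74) = 2.0698. This is Case 1 of the Master Theorem (c < log_b(a), work dominated by leaves), giving O(n^(log_8 74)).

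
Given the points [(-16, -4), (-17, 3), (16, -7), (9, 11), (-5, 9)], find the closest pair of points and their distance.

Computing all pairwise distances among 5 points:

d((-16, -4), (-17, 3)) = 7.0711 <-- minimum
d((-16, -4), (16, -7)) = 32.1403
d((-16, -4), (9, 11)) = 29.1548
d((-16, -4), (-5, 9)) = 17.0294
d((-17, 3), (16, -7)) = 34.4819
d((-17, 3), (9, 11)) = 27.2029
d((-17, 3), (-5, 9)) = 13.4164
d((16, -7), (9, 11)) = 19.3132
d((16, -7), (-5, 9)) = 26.4008
d((9, 11), (-5, 9)) = 14.1421

Closest pair: (-16, -4) and (-17, 3) with distance 7.0711

The closest pair is (-16, -4) and (-17, 3) with Euclidean distance 7.0711. For 5 points, brute-force pairwise comparison is shown above. For large n, the divide-and-conquer algorithm (sort by x, recurse on halves, check the dividing strip) achieves O(n log n).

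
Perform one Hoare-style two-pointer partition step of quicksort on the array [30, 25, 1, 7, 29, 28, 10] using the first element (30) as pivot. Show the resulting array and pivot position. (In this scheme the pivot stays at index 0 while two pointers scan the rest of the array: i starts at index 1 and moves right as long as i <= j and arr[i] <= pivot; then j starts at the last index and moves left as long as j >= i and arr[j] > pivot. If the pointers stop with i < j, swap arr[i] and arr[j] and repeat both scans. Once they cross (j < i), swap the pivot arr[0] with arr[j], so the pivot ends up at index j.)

Hoare-style two-pointer partition with pivot = 30:

Initial array: [30, 25, 1, 7, 29, 28, 10]

Pointers start at i = 1, j = 6.
i ends at 7, j ends at 6: the pointers have crossed (j < i), so scanning stops.

Swap pivot arr[0] with arr[6] to place pivot at position 6: [10, 25, 1, 7, 29, 28, 30]
Pivot position: 6

After partitioning with pivot 30, the array becomes [10, 25, 1, 7, 29, 28, 30]. The pivot is placed at index 6. All elements to the left of the pivot are <= 30, and all elements to the right are > 30.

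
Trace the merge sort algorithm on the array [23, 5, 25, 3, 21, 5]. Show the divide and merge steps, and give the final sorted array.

Merge sort trace:

Split: [23, 5, 25, 3, 21, 5] -> [23, 5, 25] and [3, 21, 5]
  Split: [23, 5, 25] -> [23] and [5, 25]
    Split: [5, 25] -> [5] and [25]
    Merge: [5] + [25] -> [5, 25]
  Merge: [23] + [5, 25] -> [5, 23, 25]
  Split: [3, 21, 5] -> [3] and [21, 5]
    Split: [21, 5] -> [21] and [5]
    Merge: [21] + [5] -> [5, 21]
  Merge: [3] + [5, 21] -> [3, 5, 21]
Merge: [5, 23, 25] + [3, 5, 21] -> [3, 5, 5, 21, 23, 25]

Final sorted array: [3, 5, 5, 21, 23, 25]

The merge sort proceeds by recursively splitting the array and merging sorted halves.
After all merges, the sorted array is [3, 5, 5, 21, 23, 25].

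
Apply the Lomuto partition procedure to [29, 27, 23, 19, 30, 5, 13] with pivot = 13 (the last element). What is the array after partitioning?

Lomuto partition with pivot = 13:

Initial array: [29, 27, 23, 19, 30, 5, 13]

arr[0]=29 > 13: no swap
arr[1]=27 > 13: no swap
arr[2]=23 > 13: no swap
arr[3]=19 > 13: no swap
arr[4]=30 > 13: no swap
arr[5]=5 <= 13: swap with position 0, array becomes [5, 27, 23, 19, 30, 29, 13]

Place pivot at position 1: [5, 13, 23, 19, 30, 29, 27]
Pivot position: 1

After partitioning with pivot 13, the array becomes [5, 13, 23, 19, 30, 29, 27]. The pivot is placed at index 1. All elements to the left of the pivot are <= 13, and all elements to the right are > 13.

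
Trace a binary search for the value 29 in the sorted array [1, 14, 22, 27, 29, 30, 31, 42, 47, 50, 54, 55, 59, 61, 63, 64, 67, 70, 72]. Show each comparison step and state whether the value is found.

Binary search for 29 in [1, 14, 22, 27, 29, 30, 31, 42, 47, 50, 54, 55, 59, 61, 63, 64, 67, 70, 72]:

lo=0, hi=18, mid=9, arr[mid]=50 -> 50 > 29, search left half
lo=0, hi=8, mid=4, arr[mid]=29 -> Found target at index 4!

Binary search finds 29 at index 4 after 2 comparisons. The search repeatedly halves the search space by comparing with the middle element.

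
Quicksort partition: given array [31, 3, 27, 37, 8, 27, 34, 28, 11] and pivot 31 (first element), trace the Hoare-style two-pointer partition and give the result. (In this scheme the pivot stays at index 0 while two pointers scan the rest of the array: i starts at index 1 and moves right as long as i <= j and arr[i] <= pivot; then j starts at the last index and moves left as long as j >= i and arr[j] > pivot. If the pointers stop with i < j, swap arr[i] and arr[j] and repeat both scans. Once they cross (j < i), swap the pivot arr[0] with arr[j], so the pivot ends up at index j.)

Hoare-style two-pointer partition with pivot = 31:

Initial array: [31, 3, 27, 37, 8, 27, 34, 28, 11]

Pointers start at i = 1, j = 8.
i stops at index 3 (arr[3]=37 > 31), j stops at index 8 (arr[8]=11 <= 31): swap arr[3] and arr[8], array becomes [31, 3, 27, 11, 8, 27, 34, 28, 37]
i stops at index 6 (arr[6]=34 > 31), j stops at index 7 (arr[7]=28 <= 31): swap arr[6] and arr[7], array becomes [31, 3, 27, 11, 8, 27, 28, 34, 37]
i ends at 7, j ends at 6: the pointers have crossed (j < i), so scanning stops.

Swap pivot arr[0] with arr[6] to place pivot at position 6: [28, 3, 27, 11, 8, 27, 31, 34, 37]
Pivot position: 6

After partitioning with pivot 31, the array becomes [28, 3, 27, 11, 8, 27, 31, 34, 37]. The pivot is placed at index 6. All elements to the left of the pivot are <= 31, and all elements to the right are > 31.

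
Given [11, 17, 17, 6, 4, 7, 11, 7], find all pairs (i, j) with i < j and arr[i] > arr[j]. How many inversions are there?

Finding inversions in [11, 17, 17, 6, 4, 7, 11, 7]:

(0, 3): arr[0]=11 > arr[3]=6
(0, 4): arr[0]=11 > arr[4]=4
(0, 5): arr[0]=11 > arr[5]=7
(0, 7): arr[0]=11 > arr[7]=7
(1, 3): arr[1]=17 > arr[3]=6
(1, 4): arr[1]=17 > arr[4]=4
(1, 5): arr[1]=17 > arr[5]=7
(1, 6): arr[1]=17 > arr[6]=11
(1, 7): arr[1]=17 > arr[7]=7
(2, 3): arr[2]=17 > arr[3]=6
(2, 4): arr[2]=17 > arr[4]=4
(2, 5): arr[2]=17 > arr[5]=7
(2, 6): arr[2]=17 > arr[6]=11
(2, 7): arr[2]=17 > arr[7]=7
(3, 4): arr[3]=6 > arr[4]=4
(6, 7): arr[6]=11 > arr[7]=7

Total inversions: 16

The array has 16 inversion(s): (0,3), (0,4), (0,5), (0,7), (1,3), (1,4), (1,5), (1,6), (1,7), (2,3), (2,4), (2,5), (2,6), (2,7), (3,4), (6,7). Each pair (i,j) satisfies i < j and arr[i] > arr[j].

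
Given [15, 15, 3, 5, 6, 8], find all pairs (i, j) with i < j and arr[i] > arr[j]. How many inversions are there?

Finding inversions in [15, 15, 3, 5, 6, 8]:

(0, 2): arr[0]=15 > arr[2]=3
(0, 3): arr[0]=15 > arr[3]=5
(0, 4): arr[0]=15 > arr[4]=6
(0, 5): arr[0]=15 > arr[5]=8
(1, 2): arr[1]=15 > arr[2]=3
(1, 3): arr[1]=15 > arr[3]=5
(1, 4): arr[1]=15 > arr[4]=6
(1, 5): arr[1]=15 > arr[5]=8

Total inversions: 8

The array has 8 inversion(s): (0,2), (0,3), (0,4), (0,5), (1,2), (1,3), (1,4), (1,5). Each pair (i,j) satisfies i < j and arr[i] > arr[j].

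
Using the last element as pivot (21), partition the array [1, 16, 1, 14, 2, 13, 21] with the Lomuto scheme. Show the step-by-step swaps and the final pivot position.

Lomuto partition with pivot = 21:

Initial array: [1, 16, 1, 14, 2, 13, 21]

arr[0]=1 <= 21: swap with position 0, array becomes [1, 16, 1, 14, 2, 13, 21]
arr[1]=16 <= 21: swap with position 1, array becomes [1, 16, 1, 14, 2, 13, 21]
arr[2]=1 <= 21: swap with position 2, array becomes [1, 16, 1, 14, 2, 13, 21]
arr[3]=14 <= 21: swap with position 3, array becomes [1, 16, 1, 14, 2, 13, 21]
arr[4]=2 <= 21: swap with position 4, array becomes [1, 16, 1, 14, 2, 13, 21]
arr[5]=13 <= 21: swap with position 5, array becomes [1, 16, 1, 14, 2, 13, 21]

Place pivot at position 6: [1, 16, 1, 14, 2, 13, 21]
Pivot position: 6

After partitioning with pivot 21, the array becomes [1, 16, 1, 14, 2, 13, 21]. The pivot is placed at index 6. All elements to the left of the pivot are <= 21, and all elements to the right are > 21.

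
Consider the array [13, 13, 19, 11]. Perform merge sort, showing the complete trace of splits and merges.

Merge sort trace:

Split: [13, 13, 19, 11] -> [13, 13] and [19, 11]
  Split: [13, 13] -> [13] and [13]
  Merge: [13] + [13] -> [13, 13]
  Split: [19, 11] -> [19] and [11]
  Merge: [19] + [11] -> [11, 19]
Merge: [13, 13] + [11, 19] -> [11, 13, 13, 19]

Final sorted array: [11, 13, 13, 19]

The merge sort proceeds by recursively splitting the array and merging sorted halves.
After all merges, the sorted array is [11, 13, 13, 19].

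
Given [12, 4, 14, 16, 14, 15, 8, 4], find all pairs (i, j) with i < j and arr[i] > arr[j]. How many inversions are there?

Finding inversions in [12, 4, 14, 16, 14, 15, 8, 4]:

(0, 1): arr[0]=12 > arr[1]=4
(0, 6): arr[0]=12 > arr[6]=8
(0, 7): arr[0]=12 > arr[7]=4
(2, 6): arr[2]=14 > arr[6]=8
(2, 7): arr[2]=14 > arr[7]=4
(3, 4): arr[3]=16 > arr[4]=14
(3, 5): arr[3]=16 > arr[5]=15
(3, 6): arr[3]=16 > arr[6]=8
(3, 7): arr[3]=16 > arr[7]=4
(4, 6): arr[4]=14 > arr[6]=8
(4, 7): arr[4]=14 > arr[7]=4
(5, 6): arr[5]=15 > arr[6]=8
(5, 7): arr[5]=15 > arr[7]=4
(6, 7): arr[6]=8 > arr[7]=4

Total inversions: 14

The array has 14 inversion(s): (0,1), (0,6), (0,7), (2,6), (2,7), (3,4), (3,5), (3,6), (3,7), (4,6), (4,7), (5,6), (5,7), (6,7). Each pair (i,j) satisfies i < j and arr[i] > arr[j].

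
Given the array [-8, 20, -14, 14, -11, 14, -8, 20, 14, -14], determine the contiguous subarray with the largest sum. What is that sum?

Using Kadane's algorithm on [-8, 20, -14, 14, -11, 14, -8, 20, 14, -14]:

Scanning through the array:
Position 1 (value 20): max_ending_here = 20, max_so_far = 20
Position 2 (value -14): max_ending_here = 6, max_so_far = 20
Position 3 (value 14): max_ending_here = 20, max_so_far = 20
Position 4 (value -11): max_ending_here = 9, max_so_far = 20
Position 5 (value 14): max_ending_here = 23, max_so_far = 23
Position 6 (value -8): max_ending_here = 15, max_so_far = 23
Position 7 (value 20): max_ending_here = 35, max_so_far = 35
Position 8 (value 14): max_ending_here = 49, max_so_far = 49
Position 9 (value -14): max_ending_here = 35, max_so_far = 49

Maximum subarray: [20, -14, 14, -11, 14, -8, 20, 14]
Maximum sum: 49

The maximum subarray is [20, -14, 14, -11, 14, -8, 20, 14] with sum 49. This subarray runs from index 1 to index 8.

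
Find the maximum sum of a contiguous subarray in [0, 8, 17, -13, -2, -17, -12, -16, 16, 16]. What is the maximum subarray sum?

Using Kadane's algorithm on [0, 8, 17, -13, -2, -17, -12, -16, 16, 16]:

Scanning through the array:
Position 1 (value 8): max_ending_here = 8, max_so_far = 8
Position 2 (value 17): max_ending_here = 25, max_so_far = 25
Position 3 (value -13): max_ending_here = 12, max_so_far = 25
Position 4 (value -2): max_ending_here = 10, max_so_far = 25
Position 5 (value -17): max_ending_here = -7, max_so_far = 25
Position 6 (value -12): max_ending_here = -12, max_so_far = 25
Position 7 (value -16): max_ending_here = -16, max_so_far = 25
Position 8 (value 16): max_ending_here = 16, max_so_far = 25
Position 9 (value 16): max_ending_here = 32, max_so_far = 32

Maximum subarray: [16, 16]
Maximum sum: 32

The maximum subarray is [16, 16] with sum 32. This subarray runs from index 8 to index 9.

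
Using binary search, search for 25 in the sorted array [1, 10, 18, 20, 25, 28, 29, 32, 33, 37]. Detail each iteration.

Binary search for 25 in [1, 10, 18, 20, 25, 28, 29, 32, 33, 37]:

lo=0, hi=9, mid=4, arr[mid]=25 -> Found target at index 4!

Binary search finds 25 at index 4 after 1 comparisons. The search repeatedly halves the search space by comparing with the middle element.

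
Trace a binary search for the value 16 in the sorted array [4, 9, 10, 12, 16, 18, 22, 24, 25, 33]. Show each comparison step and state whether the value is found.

Binary search for 16 in [4, 9, 10, 12, 16, 18, 22, 24, 25, 33]:

lo=0, hi=9, mid=4, arr[mid]=16 -> Found target at index 4!

Binary search finds 16 at index 4 after 1 comparisons. The search repeatedly halves the search space by comparing with the middle element.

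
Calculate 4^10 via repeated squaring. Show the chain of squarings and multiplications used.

Computing 4^10 by squaring (build up from 4^1; each line after the first costs one multiplication):

4^1 = 4
4^2 = (4^1)^2 = 4^2 = 16
4^4 = (4^2)^2 = 16^2 = 256
4^5 = 4 * 4^4 = 4 * 256 = 1024
4^10 = (4^5)^2 = 1024^2 = 1048576

Result: 1048576
Multiplications needed: 4 (4 lines after 4^1)

4^10 = 1048576. Using exponentiation by squaring, this requires 4 multiplications. The key idea: if the exponent is even, square the half-power; if odd, multiply by the base once.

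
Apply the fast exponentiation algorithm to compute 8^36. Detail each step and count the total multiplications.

Computing 8^36 by squaring (build up from 8^1; each line after the first costs one multiplication):

8^1 = 8
8^2 = (8^1)^2 = 8^2 = 64
8^4 = (8^2)^2 = 64^2 = 4096
8^8 = (8^4)^2 = 4096^2 = 16777216
8^9 = 8 * 8^8 = 8 * 16777216 = 134217728
8^18 = (8^9)^2 = 134217728^2 = 18014398509481984
8^36 = (8^18)^2 = 18014398509481984^2 = 324518553658426726783156020576256

Result: 324518553658426726783156020576256
Multiplications needed: 6 (6 lines after 8^1)

8^36 = 324518553658426726783156020576256. Using exponentiation by squaring, this requires 6 multiplications. The key idea: if the exponent is even, square the half-power; if odd, multiply by the base once.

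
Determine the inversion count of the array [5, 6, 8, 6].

Finding inversions in [5, 6, 8, 6]:

(2, 3): arr[2]=8 > arr[3]=6

Total inversions: 1

The array has 1 inversion(s): (2,3). Each pair (i,j) satisfies i < j and arr[i] > arr[j].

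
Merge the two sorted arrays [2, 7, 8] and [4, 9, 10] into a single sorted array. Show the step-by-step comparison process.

Merging process:

Compare 2 vs 4: take 2 from left. Merged: [2]
Compare 7 vs 4: take 4 from right. Merged: [2, 4]
Compare 7 vs 9: take 7 from left. Merged: [2, 4, 7]
Compare 8 vs 9: take 8 from left. Merged: [2, 4, 7, 8]
Append remaining from right: [9, 10]. Merged: [2, 4, 7, 8, 9, 10]

Final merged array: [2, 4, 7, 8, 9, 10]
Total comparisons: 4

The merged array is [2, 4, 7, 8, 9, 10], requiring 4 comparisons. The merge step runs in O(n) time where n is the total number of elements.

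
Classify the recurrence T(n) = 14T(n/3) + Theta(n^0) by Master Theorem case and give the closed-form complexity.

Master Theorem for T(n) = 14T(n/3) + O(n^0):

a = 14, b = 3, c = 0
log_b(a) = log_3(14) = 2.4022

Case 1: c = 0 < log_3(14) = 2.4022
T(n) = O(n^(log_3 14))

For T(n) = 14T(n/3) + O(n^0): log_3(14) = 2.4022. This is Case 1 of the Master Theorem (c < log_b(a), work dominated by leaves), giving O(n^(log_3 14)).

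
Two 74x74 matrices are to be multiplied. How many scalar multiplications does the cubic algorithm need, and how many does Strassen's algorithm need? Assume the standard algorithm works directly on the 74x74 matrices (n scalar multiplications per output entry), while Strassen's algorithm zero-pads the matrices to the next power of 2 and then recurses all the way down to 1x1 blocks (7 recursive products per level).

Matrix multiplication for 74x74 matrices:

Strassen's algorithm requires power-of-2 dimensions. Pad 74x74 to 128x128 (next power of 2).

Standard algorithm: 74^3 = 405224 multiplications
Strassen's algorithm: 7^(log2(128)) = 7^7 = 823543 multiplications
Difference: 405224 - 823543 = -418319 (Strassen uses MORE here due to padding overhead — for small or just-over-power-of-2 n, padding can outweigh the per-level savings)

Standard: 405224 multiplications (74^3). Strassen: 823543 multiplications (7^7, after padding to 128x128). Strassen reduces 8 recursive multiplications to 7 at each level.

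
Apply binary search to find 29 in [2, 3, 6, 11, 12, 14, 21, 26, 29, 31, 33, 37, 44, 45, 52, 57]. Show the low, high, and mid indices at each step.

Binary search for 29 in [2, 3, 6, 11, 12, 14, 21, 26, 29, 31, 33, 37, 44, 45, 52, 57]:

lo=0, hi=15, mid=7, arr[mid]=26 -> 26 < 29, search right half
lo=8, hi=15, mid=11, arr[mid]=37 -> 37 > 29, search left half
lo=8, hi=10, mid=9, arr[mid]=31 -> 31 > 29, search left half
lo=8, hi=8, mid=8, arr[mid]=29 -> Found target at index 8!

Binary search finds 29 at index 8 after 4 comparisons. The search repeatedly halves the search space by comparing with the middle element.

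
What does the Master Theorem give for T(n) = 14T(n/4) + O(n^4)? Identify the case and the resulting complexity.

Master Theorem for T(n) = 14T(n/4) + O(n^4):

a = 14, b = 4, c = 4
log_b(a) = log_4(14) = 1.9037

Case 3: c = 4 > log_4(14) = 1.9037
T(n) = O(n^4) = O(n^4)

For T(n) = 14T(n/4) + O(n^4): log_4(14) = 1.9037. This is Case 3 of the Master Theorem (c > log_b(a), work dominated by root), giving O(n^4).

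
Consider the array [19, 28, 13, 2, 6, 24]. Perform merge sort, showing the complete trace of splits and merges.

Merge sort trace:

Split: [19, 28, 13, 2, 6, 24] -> [19, 28, 13] and [2, 6, 24]
  Split: [19, 28, 13] -> [19] and [28, 13]
    Split: [28, 13] -> [28] and [13]
    Merge: [28] + [13] -> [13, 28]
  Merge: [19] + [13, 28] -> [13, 19, 28]
  Split: [2, 6, 24] -> [2] and [6, 24]
    Split: [6, 24] -> [6] and [24]
    Merge: [6] + [24] -> [6, 24]
  Merge: [2] + [6, 24] -> [2, 6, 24]
Merge: [13, 19, 28] + [2, 6, 24] -> [2, 6, 13, 19, 24, 28]

Final sorted array: [2, 6, 13, 19, 24, 28]

The merge sort proceeds by recursively splitting the array and merging sorted halves.
After all merges, the sorted array is [2, 6, 13, 19, 24, 28].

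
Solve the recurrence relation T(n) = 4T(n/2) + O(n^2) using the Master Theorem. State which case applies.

Master Theorem for T(n) = 4T(n/2) + O(n^2):

a = 4, b = 2, c = 2
log_b(a) = log_2(4) = 2.0000

Case 2: c = 2 = log_2(4) = 2.0000
T(n) = O(n^2 log n) = O(n^2 log n)

For T(n) = 4T(n/2) + O(n^2): log_2(4) = 2.0000. This is Case 2 of the Master Theorem (c = log_b(a), equal work at all levels), giving O(n^2 log n).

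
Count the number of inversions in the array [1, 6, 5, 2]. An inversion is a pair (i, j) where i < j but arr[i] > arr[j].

Finding inversions in [1, 6, 5, 2]:

(1, 2): arr[1]=6 > arr[2]=5
(1, 3): arr[1]=6 > arr[3]=2
(2, 3): arr[2]=5 > arr[3]=2

Total inversions: 3

The array has 3 inversion(s): (1,2), (1,3), (2,3). Each pair (i,j) satisfies i < j and arr[i] > arr[j].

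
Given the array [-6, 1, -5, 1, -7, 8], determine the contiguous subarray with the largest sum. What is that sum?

Using Kadane's algorithm on [-6, 1, -5, 1, -7, 8]:

Scanning through the array:
Position 1 (value 1): max_ending_here = 1, max_so_far = 1
Position 2 (value -5): max_ending_here = -4, max_so_far = 1
Position 3 (value 1): max_ending_here = 1, max_so_far = 1
Position 4 (value -7): max_ending_here = -6, max_so_far = 1
Position 5 (value 8): max_ending_here = 8, max_so_far = 8

Maximum subarray: [8]
Maximum sum: 8

The maximum subarray is [8] with sum 8. This subarray runs from index 5 to index 5.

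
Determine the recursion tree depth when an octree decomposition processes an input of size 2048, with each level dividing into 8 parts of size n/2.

For divide and conquer with division factor 2:

Problem sizes at each level:
Level 0: 2048
Level 1: 1024
Level 2: 512
Level 3: 256
Level 4: 128
Level 5: 64
Level 6: 32
Level 7: 16
Level 8: 8
Level 9: 4
Level 10: 2
Level 11: 1

The root is level 0 and the size-1 base case is level 11 (the tree spans levels 0 through 11, i.e. 12 levels counting the root), so the depth is the number of divisions: log_2(2048) = 11

The recursion tree depth is log_2(2048) = 11. At each level, the problem size is divided by 2, so it takes 11 divisions to reduce to a base case of size 1. The algorithm makes 8 recursive calls at each level.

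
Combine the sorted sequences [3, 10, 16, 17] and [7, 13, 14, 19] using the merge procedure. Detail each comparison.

Merging process:

Compare 3 vs 7: take 3 from left. Merged: [3]
Compare 10 vs 7: take 7 from right. Merged: [3, 7]
Compare 10 vs 13: take 10 from left. Merged: [3, 7, 10]
Compare 16 vs 13: take 13 from right. Merged: [3, 7, 10, 13]
Compare 16 vs 14: take 14 from right. Merged: [3, 7, 10, 13, 14]
Compare 16 vs 19: take 16 from left. Merged: [3, 7, 10, 13, 14, 16]
Compare 17 vs 19: take 17 from left. Merged: [3, 7, 10, 13, 14, 16, 17]
Append remaining from right: [19]. Merged: [3, 7, 10, 13, 14, 16, 17, 19]

Final merged array: [3, 7, 10, 13, 14, 16, 17, 19]
Total comparisons: 7

The merged array is [3, 7, 10, 13, 14, 16, 17, 19], requiring 7 comparisons. The merge step runs in O(n) time where n is the total number of elements.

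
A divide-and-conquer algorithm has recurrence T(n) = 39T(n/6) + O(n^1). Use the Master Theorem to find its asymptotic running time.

Master Theorem for T(n) = 39T(n/6) + O(n^1):

a = 39, b = 6, c = 1
log_b(a) = log_6(39) = 2.0447

Case 1: c = 1 < log_6(39) = 2.0447
T(n) = O(n^(log_6 39))

For T(n) = 39T(n/6) + O(n^1): log_6(39) = 2.0447. This is Case 1 of the Master Theorem (c < log_b(a), work dominated by leaves), giving O(n^(log_6 39)).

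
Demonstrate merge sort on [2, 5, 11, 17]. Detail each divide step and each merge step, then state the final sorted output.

Merge sort trace:

Split: [2, 5, 11, 17] -> [2, 5] and [11, 17]
  Split: [2, 5] -> [2] and [5]
  Merge: [2] + [5] -> [2, 5]
  Split: [11, 17] -> [11] and [17]
  Merge: [11] + [17] -> [11, 17]
Merge: [2, 5] + [11, 17] -> [2, 5, 11, 17]

Final sorted array: [2, 5, 11, 17]

The merge sort proceeds by recursively splitting the array and merging sorted halves.
After all merges, the sorted array is [2, 5, 11, 17].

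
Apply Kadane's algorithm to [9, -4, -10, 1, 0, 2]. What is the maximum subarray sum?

Using Kadane's algorithm on [9, -4, -10, 1, 0, 2]:

Scanning through the array:
Position 1 (value -4): max_ending_here = 5, max_so_far = 9
Position 2 (value -10): max_ending_here = -5, max_so_far = 9
Position 3 (value 1): max_ending_here = 1, max_so_far = 9
Position 4 (value 0): max_ending_here = 1, max_so_far = 9
Position 5 (value 2): max_ending_here = 3, max_so_far = 9

Maximum subarray: [9]
Maximum sum: 9

The maximum subarray is [9] with sum 9. This subarray runs from index 0 to index 0.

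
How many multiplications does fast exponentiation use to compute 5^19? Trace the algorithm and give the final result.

Computing 5^19 by squaring (build up from 5^1; each line after the first costs one multiplication):

5^1 = 5
5^2 = (5^1)^2 = 5^2 = 25
5^4 = (5^2)^2 = 25^2 = 625
5^8 = (5^4)^2 = 625^2 = 390625
5^9 = 5 * 5^8 = 5 * 390625 = 1953125
5^18 = (5^9)^2 = 1953125^2 = 3814697265625
5^19 = 5 * 5^18 = 5 * 3814697265625 = 19073486328125

Result: 19073486328125
Multiplications needed: 6 (6 lines after 5^1)

5^19 = 19073486328125. Using exponentiation by squaring, this requires 6 multiplications. The key idea: if the exponent is even, square the half-power; if odd, multiply by the base once.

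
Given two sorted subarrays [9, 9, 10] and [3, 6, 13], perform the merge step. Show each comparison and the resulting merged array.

Merging process:

Compare 9 vs 3: take 3 from right. Merged: [3]
Compare 9 vs 6: take 6 from right. Merged: [3, 6]
Compare 9 vs 13: take 9 from left. Merged: [3, 6, 9]
Compare 9 vs 13: take 9 from left. Merged: [3, 6, 9, 9]
Compare 10 vs 13: take 10 from left. Merged: [3, 6, 9, 9, 10]
Append remaining from right: [13]. Merged: [3, 6, 9, 9, 10, 13]

Final merged array: [3, 6, 9, 9, 10, 13]
Total comparisons: 5

The merged array is [3, 6, 9, 9, 10, 13], requiring 5 comparisons. The merge step runs in O(n) time where n is the total number of elements.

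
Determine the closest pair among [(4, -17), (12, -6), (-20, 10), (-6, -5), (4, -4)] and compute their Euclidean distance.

Computing all pairwise distances among 5 points:

d((4, -17), (12, -6)) = 13.6015
d((4, -17), (-20, 10)) = 36.1248
d((4, -17), (-6, -5)) = 15.6205
d((4, -17), (4, -4)) = 13.0
d((12, -6), (-20, 10)) = 35.7771
d((12, -6), (-6, -5)) = 18.0278
d((12, -6), (4, -4)) = 8.2462 <-- minimum
d((-20, 10), (-6, -5)) = 20.5183
d((-20, 10), (4, -4)) = 27.7849
d((-6, -5), (4, -4)) = 10.0499

Closest pair: (12, -6) and (4, -4) with distance 8.2462

The closest pair is (12, -6) and (4, -4) with Euclidean distance 8.2462. For 5 points, brute-force pairwise comparison is shown above. For large n, the divide-and-conquer algorithm (sort by x, recurse on halves, check the dividing strip) achieves O(n log n).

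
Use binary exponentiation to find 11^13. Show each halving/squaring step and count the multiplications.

Computing 11^13 by squaring (build up from 11^1; each line after the first costs one multiplication):

11^1 = 11
11^2 = (11^1)^2 = 11^2 = 121
11^3 = 11 * 11^2 = 11 * 121 = 1331
11^6 = (11^3)^2 = 1331^2 = 1771561
11^12 = (11^6)^2 = 1771561^2 = 3138428376721
11^13 = 11 * 11^12 = 11 * 3138428376721 = 34522712143931

Result: 34522712143931
Multiplications needed: 5 (5 lines after 11^1)

11^13 = 34522712143931. Using exponentiation by squaring, this requires 5 multiplications. The key idea: if the exponent is even, square the half-power; if odd, multiply by the base once.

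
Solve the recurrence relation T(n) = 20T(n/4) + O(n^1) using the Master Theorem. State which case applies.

Master Theorem for T(n) = 20T(n/4) + O(n^1):

a = 20, b = 4, c = 1
log_b(a) = log_4(20) = 2.1610

Case 1: c = 1 < log_4(20) = 2.1610
T(n) = O(n^(log_4 20))

For T(n) = 20T(n/4) + O(n^1): log_4(20) = 2.1610. This is Case 1 of the Master Theorem (c < log_b(a), work dominated by leaves), giving O(n^(log_4 20)).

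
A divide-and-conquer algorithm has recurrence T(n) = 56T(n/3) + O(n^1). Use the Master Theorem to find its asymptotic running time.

Master Theorem for T(n) = 56T(n/3) + O(n^1):

a = 56, b = 3, c = 1
log_b(a) = log_3(56) = 3.6640

Case 1: c = 1 < log_3(56) = 3.6640
T(n) = O(n^(log_3 56))

For T(n) = 56T(n/3) + O(n^1): log_3(56) = 3.6640. This is Case 1 of the Master Theorem (c < log_b(a), work dominated by leaves), giving O(n^(log_3 56)).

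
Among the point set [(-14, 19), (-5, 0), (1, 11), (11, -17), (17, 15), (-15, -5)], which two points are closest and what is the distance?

Computing all pairwise distances among 6 points:

d((-14, 19), (-5, 0)) = 21.0238
d((-14, 19), (1, 11)) = 17.0
d((-14, 19), (11, -17)) = 43.8292
d((-14, 19), (17, 15)) = 31.257
d((-14, 19), (-15, -5)) = 24.0208
d((-5, 0), (1, 11)) = 12.53
d((-5, 0), (11, -17)) = 23.3452
d((-5, 0), (17, 15)) = 26.6271
d((-5, 0), (-15, -5)) = 11.1803 <-- minimum
d((1, 11), (11, -17)) = 29.7321
d((1, 11), (17, 15)) = 16.4924
d((1, 11), (-15, -5)) = 22.6274
d((11, -17), (17, 15)) = 32.5576
d((11, -17), (-15, -5)) = 28.6356
d((17, 15), (-15, -5)) = 37.7359

Closest pair: (-5, 0) and (-15, -5) with distance 11.1803

The closest pair is (-5, 0) and (-15, -5) with Euclidean distance 11.1803. For 6 points, brute-force pairwise comparison is shown above. For large n, the divide-and-conquer algorithm (sort by x, recurse on halves, check the dividing strip) achieves O(n log n).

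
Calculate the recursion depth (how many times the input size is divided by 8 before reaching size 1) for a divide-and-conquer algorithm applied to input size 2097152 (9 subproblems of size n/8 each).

For divide and conquer with division factor 8:

Problem sizes at each level:
Level 0: 2097152
Level 1: 262144
Level 2: 32768
Level 3: 4096
Level 4: 512
Level 5: 64
Level 6: 8
Level 7: 1

The root is level 0 and the size-1 base case is level 7 (the tree spans levels 0 through 7, i.e. 8 levels counting the root), so the depth is the number of divisions: log_8(2097152) = 7

The recursion tree depth is log_8(2097152) = 7. At each level, the problem size is divided by 8, so it takes 7 divisions to reduce to a base case of size 1. The algorithm makes 9 recursive calls at each level.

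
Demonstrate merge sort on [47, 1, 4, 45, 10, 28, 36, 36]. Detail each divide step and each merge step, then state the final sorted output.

Merge sort trace:

Split: [47, 1, 4, 45, 10, 28, 36, 36] -> [47, 1, 4, 45] and [10, 28, 36, 36]
  Split: [47, 1, 4, 45] -> [47, 1] and [4, 45]
    Split: [47, 1] -> [47] and [1]
    Merge: [47] + [1] -> [1, 47]
    Split: [4, 45] -> [4] and [45]
    Merge: [4] + [45] -> [4, 45]
  Merge: [1, 47] + [4, 45] -> [1, 4, 45, 47]
  Split: [10, 28, 36, 36] -> [10, 28] and [36, 36]
    Split: [10, 28] -> [10] and [28]
    Merge: [10] + [28] -> [10, 28]
    Split: [36, 36] -> [36] and [36]
    Merge: [36] + [36] -> [36, 36]
  Merge: [10, 28] + [36, 36] -> [10, 28, 36, 36]
Merge: [1, 4, 45, 47] + [10, 28, 36, 36] -> [1, 4, 10, 28, 36, 36, 45, 47]

Final sorted array: [1, 4, 10, 28, 36, 36, 45, 47]

The merge sort proceeds by recursively splitting the array and merging sorted halves.
After all merges, the sorted array is [1, 4, 10, 28, 36, 36, 45, 47].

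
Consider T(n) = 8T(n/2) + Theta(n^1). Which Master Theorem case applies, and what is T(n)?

Master Theorem for T(n) = 8T(n/2) + O(n^1):

a = 8, b = 2, c = 1
log_b(a) = log_2(8) = 3.0000

Case 1: c = 1 < log_2(8) = 3.0000
T(n) = O(n^(log_2 8)) = O(n^3)

For T(n) = 8T(n/2) + O(n^1): log_2(8) = 3.0000. This is Case 1 of the Master Theorem (c < log_b(a), work dominated by leaves), giving O(n^3).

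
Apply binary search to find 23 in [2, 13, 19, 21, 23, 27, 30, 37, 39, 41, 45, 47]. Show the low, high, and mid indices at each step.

Binary search for 23 in [2, 13, 19, 21, 23, 27, 30, 37, 39, 41, 45, 47]:

lo=0, hi=11, mid=5, arr[mid]=27 -> 27 > 23, search left half
lo=0, hi=4, mid=2, arr[mid]=19 -> 19 < 23, search right half
lo=3, hi=4, mid=3, arr[mid]=21 -> 21 < 23, search right half
lo=4, hi=4, mid=4, arr[mid]=23 -> Found target at index 4!

Binary search finds 23 at index 4 after 4 comparisons. The search repeatedly halves the search space by comparing with the middle element.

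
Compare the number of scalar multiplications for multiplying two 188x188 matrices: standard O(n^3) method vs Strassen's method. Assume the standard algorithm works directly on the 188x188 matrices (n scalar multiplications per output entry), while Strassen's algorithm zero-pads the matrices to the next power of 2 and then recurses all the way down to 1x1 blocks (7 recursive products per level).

Matrix multiplication for 188x188 matrices:

Strassen's algorithm requires power-of-2 dimensions. Pad 188x188 to 256x256 (next power of 2).

Standard algorithm: 188^3 = 6644672 multiplications
Strassen's algorithm: 7^(log2(256)) = 7^8 = 5764801 multiplications
Savings: 6644672 - 5764801 = 879871 multiplications

Standard: 6644672 multiplications (188^3). Strassen: 5764801 multiplications (7^8, after padding to 256x256). Strassen reduces 8 recursive multiplications to 7 at each level.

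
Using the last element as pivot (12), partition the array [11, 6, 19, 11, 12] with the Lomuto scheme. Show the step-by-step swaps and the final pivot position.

Lomuto partition with pivot = 12:

Initial array: [11, 6, 19, 11, 12]

arr[0]=11 <= 12: swap with position 0, array becomes [11, 6, 19, 11, 12]
arr[1]=6 <= 12: swap with position 1, array becomes [11, 6, 19, 11, 12]
arr[2]=19 > 12: no swap
arr[3]=11 <= 12: swap with position 2, array becomes [11, 6, 11, 19, 12]

Place pivot at position 3: [11, 6, 11, 12, 19]
Pivot position: 3

After partitioning with pivot 12, the array becomes [11, 6, 11, 12, 19]. The pivot is placed at index 3. All elements to the left of the pivot are <= 12, and all elements to the right are > 12.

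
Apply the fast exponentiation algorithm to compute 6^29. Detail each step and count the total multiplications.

Computing 6^29 by squaring (build up from 6^1; each line after the first costs one multiplication):

6^1 = 6
6^2 = (6^1)^2 = 6^2 = 36
6^3 = 6 * 6^2 = 6 * 36 = 216
6^6 = (6^3)^2 = 216^2 = 46656
6^7 = 6 * 6^6 = 6 * 46656 = 279936
6^14 = (6^7)^2 = 279936^2 = 78364164096
6^28 = (6^14)^2 = 78364164096^2 = 6140942214464815497216
6^29 = 6 * 6^28 = 6 * 6140942214464815497216 = 36845653286788892983296

Result: 36845653286788892983296
Multiplications needed: 7 (7 lines after 6^1)

6^29 = 36845653286788892983296. Using exponentiation by squaring, this requires 7 multiplications. The key idea: if the exponent is even, square the half-power; if odd, multiply by the base once.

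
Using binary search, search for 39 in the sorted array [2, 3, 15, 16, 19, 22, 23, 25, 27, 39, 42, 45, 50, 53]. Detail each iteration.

Binary search for 39 in [2, 3, 15, 16, 19, 22, 23, 25, 27, 39, 42, 45, 50, 53]:

lo=0, hi=13, mid=6, arr[mid]=23 -> 23 < 39, search right half
lo=7, hi=13, mid=10, arr[mid]=42 -> 42 > 39, search left half
lo=7, hi=9, mid=8, arr[mid]=27 -> 27 < 39, search right half
lo=9, hi=9, mid=9, arr[mid]=39 -> Found target at index 9!

Binary search finds 39 at index 9 after 4 comparisons. The search repeatedly halves the search space by comparing with the middle element.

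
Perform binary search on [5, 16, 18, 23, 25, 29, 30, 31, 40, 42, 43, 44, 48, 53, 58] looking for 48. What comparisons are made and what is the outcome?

Binary search for 48 in [5, 16, 18, 23, 25, 29, 30, 31, 40, 42, 43, 44, 48, 53, 58]:

lo=0, hi=14, mid=7, arr[mid]=31 -> 31 < 48, search right half
lo=8, hi=14, mid=11, arr[mid]=44 -> 44 < 48, search right half
lo=12, hi=14, mid=13, arr[mid]=53 -> 53 > 48, search left half
lo=12, hi=12, mid=12, arr[mid]=48 -> Found target at index 12!

Binary search finds 48 at index 12 after 4 comparisons. The search repeatedly halves the search space by comparing with the middle element.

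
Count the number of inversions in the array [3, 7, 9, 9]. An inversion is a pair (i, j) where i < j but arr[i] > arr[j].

Finding inversions in [3, 7, 9, 9]:


Total inversions: 0

The array has 0 inversions. It is already sorted.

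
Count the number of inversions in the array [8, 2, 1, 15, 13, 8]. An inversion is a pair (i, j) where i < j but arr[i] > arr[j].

Finding inversions in [8, 2, 1, 15, 13, 8]:

(0, 1): arr[0]=8 > arr[1]=2
(0, 2): arr[0]=8 > arr[2]=1
(1, 2): arr[1]=2 > arr[2]=1
(3, 4): arr[3]=15 > arr[4]=13
(3, 5): arr[3]=15 > arr[5]=8
(4, 5): arr[4]=13 > arr[5]=8

Total inversions: 6

The array has 6 inversion(s): (0,1), (0,2), (1,2), (3,4), (3,5), (4,5). Each pair (i,j) satisfies i < j and arr[i] > arr[j].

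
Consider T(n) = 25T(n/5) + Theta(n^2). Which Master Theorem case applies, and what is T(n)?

Master Theorem for T(n) = 25T(n/5) + O(n^2):

a = 25, b = 5, c = 2
log_b(a) = log_5(25) = 2.0000

Case 2: c = 2 = log_5(25) = 2.0000
T(n) = O(n^2 log n) = O(n^2 log n)

For T(n) = 25T(n/5) + O(n^2): log_5(25) = 2.0000. This is Case 2 of the Master Theorem (c = log_b(a), equal work at all levels), giving O(n^2 log n).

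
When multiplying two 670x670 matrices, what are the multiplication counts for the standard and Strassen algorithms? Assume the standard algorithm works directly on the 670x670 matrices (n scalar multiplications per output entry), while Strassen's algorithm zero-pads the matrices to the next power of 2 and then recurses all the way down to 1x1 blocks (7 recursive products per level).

Matrix multiplication for 670x670 matrices:

Strassen's algorithm requires power-of-2 dimensions. Pad 670x670 to 1024x1024 (next power of 2).

Standard algorithm: 670^3 = 300763000 multiplications
Strassen's algorithm: 7^(log2(1024)) = 7^10 = 282475249 multiplications
Savings: 300763000 - 282475249 = 18287751 multiplications

Standard: 300763000 multiplications (670^3). Strassen: 282475249 multiplications (7^10, after padding to 1024x1024). Strassen reduces 8 recursive multiplications to 7 at each level.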